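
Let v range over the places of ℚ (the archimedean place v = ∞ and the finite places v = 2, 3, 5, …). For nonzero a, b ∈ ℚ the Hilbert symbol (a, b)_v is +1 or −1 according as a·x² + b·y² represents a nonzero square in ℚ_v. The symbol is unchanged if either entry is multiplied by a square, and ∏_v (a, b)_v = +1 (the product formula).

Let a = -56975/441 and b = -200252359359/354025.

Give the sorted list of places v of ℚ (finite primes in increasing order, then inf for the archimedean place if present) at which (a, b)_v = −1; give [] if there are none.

[53, inf]

Mod squares: a ≡ -2279, b ≡ -26456911. Check v ∈ {∞, 2, 3, 5, 7, 13, 17, 19, 29, 43, 47, 53}.
v=19: a=19^0·(≡11), b=19^1·(≡18) mod 19; (11|19)=+1, (18|19)=-1; (−1)^{0·1·9}·(+1)^1·(-1)^0 = +1.
v=17: a=17^0·(≡8), b=17^-2·(≡8) mod 17; (8|17)=+1, (8|17)=+1; (−1)^{0·-2·8}·(+1)^-2·(+1)^0 = +1.
v=13: a=13^0·(≡9), b=13^1·(≡1) mod 13; (9|13)=+1, (1|13)=+1; (−1)^{0·1·6}·(+1)^1·(+1)^0 = +1.
v=53: a=53^1·(≡49), b=53^1·(≡31) mod 53; (49|53)=+1, (31|53)=-1; (−1)^{1·1·26}·(+1)^1·(-1)^1 = -1.
v=5: a=5^2·(≡1), b=5^-2·(≡1) mod 5; (1|5)=+1, (1|5)=+1; (−1)^{2·-2·2}·(+1)^-2·(+1)^2 = +1.
v=29: a=29^0·(≡21), b=29^2·(≡2) mod 29; (21|29)=-1, (2|29)=-1; (−1)^{0·2·14}·(-1)^2·(-1)^0 = +1.
v=47: a=47^0·(≡2), b=47^1·(≡14) mod 47; (2|47)=+1, (14|47)=+1; (−1)^{0·1·23}·(+1)^1·(+1)^0 = +1.
v=43: a=43^1·(≡32), b=43^1·(≡16) mod 43; (32|43)=-1, (16|43)=+1; (−1)^{1·1·21}·(-1)^1·(+1)^1 = +1.
v=2: v_2(a)=0, v_2(b)=0; units ≡ 1, 1 (mod 8); ε·ε+αω+βω = 0·0+0·0+0·0 ≡ 0  ⇒  (a,b)_2 = +1.
v=7: a=7^-2·(≡6), b=7^-2·(≡4) mod 7; (6|7)=-1, (4|7)=+1; (−1)^{-2·-2·3}·(-1)^-2·(+1)^-2 = +1.
v=3: a=3^-2·(≡1), b=3^2·(≡2) mod 3; (1|3)=+1, (2|3)=-1; (−1)^{-2·2·1}·(+1)^2·(-1)^-2 = +1.
v=∞: -2279 < 0 and -26456911 < 0  ⇒  (a,b)_∞ = -1.
Ram(-2279, -26456911) = {53, ∞}; no ℚ_53-point on the conic.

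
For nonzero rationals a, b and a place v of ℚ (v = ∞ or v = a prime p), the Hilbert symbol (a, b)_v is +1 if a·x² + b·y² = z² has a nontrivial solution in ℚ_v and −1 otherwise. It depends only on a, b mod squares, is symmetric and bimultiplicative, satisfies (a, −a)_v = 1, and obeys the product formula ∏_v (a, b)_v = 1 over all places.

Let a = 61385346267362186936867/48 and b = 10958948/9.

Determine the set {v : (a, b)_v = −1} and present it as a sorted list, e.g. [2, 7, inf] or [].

[3, 13, 17, 23]

(a, b) ≡ (2003001, 55913) mod (ℚ^×)²; places V = {2, 3, 7, 11, 13, 17, 23, 29, ∞}.
(a,b)_∞: sgn(2003001)=+, sgn(55913)=+, so +1.
(a,b)_13: α=3, u≡3; β=1, v≡7 (mod 13); (3|13)=+1, (7|13)=-1; sign (−1)^0·+1^1·-1^3 = -1.
(a,b)_17: α=4, u≡5; β=1, v≡8 (mod 17); (5|17)=-1, (8|17)=+1; sign (−1)^0·-1^1·+1^4 = -1.
(a,b)_2: α=-4, β=2; u≡1, v≡1 (mod 8); ε(u)ε(v)=0·0, αω(v)=-4·0, βω(u)=2·0; sum ≡ 0  ⇒  +1.
(a,b)_7: α=1, u≡1; β=2, v≡1 (mod 7); (1|7)=+1, (1|7)=+1; sign (−1)^0·+1^2·+1^1 = +1.
(a,b)_11: α=5, u≡10; β=1, v≡1 (mod 11); (10|11)=-1, (1|11)=+1; sign (−1)^1·-1^1·+1^5 = +1.
(a,b)_29: α=3, u≡13; β=0, v≡25 (mod 29); (13|29)=+1, (25|29)=+1; sign (−1)^0·+1^0·+1^3 = +1.
(a,b)_3: α=-1, u≡2; β=-2, v≡2 (mod 3); (2|3)=-1, (2|3)=-1; sign (−1)^0·-1^-2·-1^-1 = -1.
(a,b)_23: α=3, u≡9; β=1, v≡6 (mod 23); (9|23)=+1, (6|23)=+1; sign (−1)^1·+1^1·+1^3 = -1.
(2003001, 55913 / ℚ) ramifies at {3, 13, 17, 23}: a division algebra.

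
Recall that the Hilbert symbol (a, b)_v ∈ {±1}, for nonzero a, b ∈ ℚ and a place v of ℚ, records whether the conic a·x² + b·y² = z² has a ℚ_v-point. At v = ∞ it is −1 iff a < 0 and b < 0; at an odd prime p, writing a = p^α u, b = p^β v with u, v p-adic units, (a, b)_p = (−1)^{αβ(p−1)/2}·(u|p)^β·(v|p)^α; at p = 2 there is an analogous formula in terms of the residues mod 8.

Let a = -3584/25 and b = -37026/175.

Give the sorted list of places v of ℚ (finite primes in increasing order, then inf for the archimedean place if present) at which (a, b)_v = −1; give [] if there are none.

[17, inf]

Mod squares: a ≡ -14, b ≡ -238. Check v ∈ {∞, 2, 3, 5, 7, 11, 17}.
v=5: a=5^-2·(≡1), b=5^-2·(≡2) mod 5; (1|5)=+1, (2|5)=-1; (−1)^{-2·-2·2}·(+1)^-2·(-1)^-2 = +1.
v=3: a=3^0·(≡1), b=3^2·(≡2) mod 3; (1|3)=+1, (2|3)=-1; (−1)^{0·2·1}·(+1)^2·(-1)^0 = +1.
v=17: a=17^0·(≡11), b=17^1·(≡3) mod 17; (11|17)=-1, (3|17)=-1; (−1)^{0·1·8}·(-1)^1·(-1)^0 = -1.
v=7: a=7^1·(≡5), b=7^-1·(≡1) mod 7; (5|7)=-1, (1|7)=+1; (−1)^{1·-1·3}·(-1)^-1·(+1)^1 = +1.
v=11: a=11^0·(≡8), b=11^2·(≡9) mod 11; (8|11)=-1, (9|11)=+1; (−1)^{0·2·5}·(-1)^2·(+1)^0 = +1.
v=∞: -14 < 0 and -238 < 0  ⇒  (a,b)_∞ = -1.
v=2: v_2(a)=9, v_2(b)=1; units ≡ 1, 1 (mod 8); ε·ε+αω+βω = 0·0+9·0+1·0 ≡ 0  ⇒  (a,b)_2 = +1.
Ram(-14, -238) = {17, ∞}; no ℚ_17-point on the conic.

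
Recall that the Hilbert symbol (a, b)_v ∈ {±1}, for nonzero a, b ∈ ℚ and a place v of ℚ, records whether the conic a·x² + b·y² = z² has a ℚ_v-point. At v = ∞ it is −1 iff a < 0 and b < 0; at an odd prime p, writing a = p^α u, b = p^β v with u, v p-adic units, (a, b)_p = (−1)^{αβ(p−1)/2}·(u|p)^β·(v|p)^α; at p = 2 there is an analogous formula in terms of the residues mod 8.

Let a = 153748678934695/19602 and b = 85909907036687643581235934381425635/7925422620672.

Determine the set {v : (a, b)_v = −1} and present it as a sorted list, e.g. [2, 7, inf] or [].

(a, b) ≡ (7790, 216070) mod (ℚ^×)²; places V = {2, 3, 5, 11, 13, 17, 19, 29, 31, 41, ∞}.
(a,b)_∞: sgn(7790)=+, sgn(216070)=+, so +1.
(a,b)_17: α=2, u≡9; β=5, v≡14 (mod 17); (9|17)=+1, (14|17)=-1; sign (−1)^0·+1^5·-1^2 = +1.
(a,b)_2: α=-1, β=-27; u≡7, v≡3 (mod 8); ε(u)ε(v)=1·1, αω(v)=-1·1, βω(u)=-27·0; sum ≡ 0  ⇒  +1.
(a,b)_13: α=2, u≡4; β=4, v≡10 (mod 13); (4|13)=+1, (10|13)=+1; sign (−1)^0·+1^4·+1^2 = +1.
(a,b)_5: α=1, u≡2; β=1, v≡1 (mod 5); (2|5)=-1, (1|5)=+1; sign (−1)^0·-1^1·+1^1 = -1.
(a,b)_19: α=1, u≡17; β=2, v≡2 (mod 19); (17|19)=+1, (2|19)=-1; sign (−1)^0·+1^2·-1^1 = -1.
(a,b)_41: α=1, u≡26; β=3, v≡34 (mod 41); (26|41)=-1, (34|41)=-1; sign (−1)^0·-1^3·-1^1 = +1.
(a,b)_11: α=-2, u≡8; β=0, v≡8 (mod 11); (8|11)=-1, (8|11)=-1; sign (−1)^0·-1^0·-1^-2 = +1.
(a,b)_29: α=2, u≡26; β=6, v≡22 (mod 29); (26|29)=-1, (22|29)=+1; sign (−1)^0·-1^6·+1^2 = +1.
(a,b)_31: α=2, u≡4; β=5, v≡6 (mod 31); (4|31)=+1, (6|31)=-1; sign (−1)^0·+1^5·-1^2 = +1.
(a,b)_3: α=-4, u≡2; β=-10, v≡1 (mod 3); (2|3)=-1, (1|3)=+1; sign (−1)^0·-1^-10·+1^-4 = +1.
|Ram(7790, 216070)| = 2, even; anisotropic at {5, 19}.

[5, 19]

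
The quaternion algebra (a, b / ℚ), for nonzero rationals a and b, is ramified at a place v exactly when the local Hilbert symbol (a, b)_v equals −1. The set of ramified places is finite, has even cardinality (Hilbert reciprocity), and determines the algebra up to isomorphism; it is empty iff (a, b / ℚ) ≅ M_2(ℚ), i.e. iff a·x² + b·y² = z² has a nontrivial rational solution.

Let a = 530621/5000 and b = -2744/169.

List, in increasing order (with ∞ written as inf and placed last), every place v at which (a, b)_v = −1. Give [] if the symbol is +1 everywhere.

(a, b) ≡ (442, -14) mod (ℚ^×)²; places V = {2, 5, 7, 13, 17, ∞}.
(a,b)_17: α=1, u≡9; β=0, v≡7 (mod 17); (9|17)=+1, (7|17)=-1; sign (−1)^0·+1^0·-1^1 = -1.
(a,b)_5: α=-4, u≡2; β=0, v≡4 (mod 5); (2|5)=-1, (4|5)=+1; sign (−1)^0·-1^0·+1^-4 = +1.
(a,b)_7: α=4, u≡2; β=3, v≡6 (mod 7); (2|7)=+1, (6|7)=-1; sign (−1)^0·+1^3·-1^4 = +1.
(a,b)_2: α=-3, β=3; u≡5, v≡1 (mod 8); ε(u)ε(v)=0·0, αω(v)=-3·0, βω(u)=3·1; sum ≡ 1  ⇒  -1.
(a,b)_13: α=1, u≡11; β=-2, v≡12 (mod 13); (11|13)=-1, (12|13)=+1; sign (−1)^0·-1^-2·+1^1 = +1.
(a,b)_∞: sgn(442)=+, sgn(-14)=−, so +1.
(442, -14 / ℚ) ramifies at {2, 17}: a division algebra.

[2, 17]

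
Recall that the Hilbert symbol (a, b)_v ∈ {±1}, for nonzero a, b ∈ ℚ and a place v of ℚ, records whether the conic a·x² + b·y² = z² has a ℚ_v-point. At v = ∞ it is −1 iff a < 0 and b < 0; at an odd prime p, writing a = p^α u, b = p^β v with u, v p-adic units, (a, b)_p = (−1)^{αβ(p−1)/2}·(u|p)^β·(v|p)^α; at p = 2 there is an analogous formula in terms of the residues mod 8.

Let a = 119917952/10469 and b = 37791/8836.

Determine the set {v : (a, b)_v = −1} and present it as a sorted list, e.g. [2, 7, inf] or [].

(a, b) ≡ (102718, 4199) mod (ℚ^×)²; places V = {2, 3, 7, 11, 13, 17, 19, 23, 29, 47, ∞}.
(a,b)_17: α=0, u≡16; β=1, v≡1 (mod 17); (16|17)=+1, (1|17)=+1; sign (−1)^0·+1^1·+1^0 = +1.
(a,b)_∞: sgn(102718)=+, sgn(4199)=+, so +1.
(a,b)_2: α=7, β=-2; u≡7, v≡7 (mod 8); ε(u)ε(v)=1·1, αω(v)=7·0, βω(u)=-2·0; sum ≡ 1  ⇒  -1.
(a,b)_47: α=0, u≡40; β=-2, v≡36 (mod 47); (40|47)=-1, (36|47)=+1; sign (−1)^0·-1^-2·+1^0 = +1.
(a,b)_19: α=-2, u≡6; β=1, v≡13 (mod 19); (6|19)=+1, (13|19)=-1; sign (−1)^0·+1^1·-1^-2 = +1.
(a,b)_13: α=0, u≡6; β=1, v≡11 (mod 13); (6|13)=-1, (11|13)=-1; sign (−1)^0·-1^1·-1^0 = -1.
(a,b)_11: α=1, u≡2; β=0, v≡2 (mod 11); (2|11)=-1, (2|11)=-1; sign (−1)^0·-1^0·-1^1 = -1.
(a,b)_23: α=3, u≡3; β=0, v≡12 (mod 23); (3|23)=+1, (12|23)=+1; sign (−1)^0·+1^0·+1^3 = +1.
(a,b)_29: α=-1, u≡4; β=0, v≡6 (mod 29); (4|29)=+1, (6|29)=+1; sign (−1)^0·+1^0·+1^-1 = +1.
(a,b)_3: α=0, u≡1; β=2, v≡2 (mod 3); (1|3)=+1, (2|3)=-1; sign (−1)^0·+1^2·-1^0 = +1.
(a,b)_7: α=1, u≡2; β=0, v≡6 (mod 7); (2|7)=+1, (6|7)=-1; sign (−1)^0·+1^0·-1^1 = -1.
|Ram(102718, 4199)| = 4, even; anisotropic at {2, 7, 11, 13}.

[2, 7, 11, 13]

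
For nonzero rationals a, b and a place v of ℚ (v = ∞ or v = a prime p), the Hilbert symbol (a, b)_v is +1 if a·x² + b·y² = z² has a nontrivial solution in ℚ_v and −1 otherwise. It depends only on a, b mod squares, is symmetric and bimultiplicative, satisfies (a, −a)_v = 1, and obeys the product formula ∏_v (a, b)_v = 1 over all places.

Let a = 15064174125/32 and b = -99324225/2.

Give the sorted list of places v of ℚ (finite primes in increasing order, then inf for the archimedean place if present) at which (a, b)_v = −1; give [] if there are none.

[2, 3, 5, 13]

Mod squares: a ≡ 330, b ≡ -2002. Check v ∈ {∞, 2, 3, 5, 7, 11, 13}.
v=∞: 330 > 0 and -2002 < 0  ⇒  (a,b)_∞ = +1.
v=2: v_2(a)=-5, v_2(b)=-1; units ≡ 5, 7 (mod 8); ε·ε+αω+βω = 0·1+-5·0+-1·1 ≡ 1  ⇒  (a,b)_2 = -1.
v=3: a=3^3·(≡2), b=3^4·(≡2) mod 3; (2|3)=-1, (2|3)=-1; (−1)^{3·4·1}·(-1)^4·(-1)^3 = -1.
v=11: a=11^1·(≡2), b=11^1·(≡9) mod 11; (2|11)=-1, (9|11)=+1; (−1)^{1·1·5}·(-1)^1·(+1)^1 = +1.
v=13: a=13^2·(≡2), b=13^1·(≡11) mod 13; (2|13)=-1, (11|13)=-1; (−1)^{2·1·6}·(-1)^1·(-1)^2 = -1.
v=5: a=5^3·(≡4), b=5^2·(≡3) mod 5; (4|5)=+1, (3|5)=-1; (−1)^{3·2·2}·(+1)^2·(-1)^3 = -1.
v=7: a=7^4·(≡1), b=7^3·(≡4) mod 7; (1|7)=+1, (4|7)=+1; (−1)^{4·3·3}·(+1)^3·(+1)^4 = +1.
(330, -2002 / ℚ) ramifies at {2, 3, 5, 13}: a division algebra.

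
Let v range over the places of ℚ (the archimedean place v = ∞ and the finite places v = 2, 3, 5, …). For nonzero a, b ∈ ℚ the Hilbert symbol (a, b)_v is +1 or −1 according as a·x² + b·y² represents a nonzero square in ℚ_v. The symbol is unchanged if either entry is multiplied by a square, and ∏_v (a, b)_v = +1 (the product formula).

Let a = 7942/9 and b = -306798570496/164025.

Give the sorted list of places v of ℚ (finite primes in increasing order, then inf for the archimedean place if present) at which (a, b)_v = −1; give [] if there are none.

[2, 19]

Mod squares: a ≡ 22, b ≡ -19. Check v ∈ {∞, 2, 3, 5, 11, 19}.
v=3: a=3^-2·(≡1), b=3^-8·(≡2) mod 3; (1|3)=+1, (2|3)=-1; (−1)^{-2·-8·1}·(+1)^-8·(-1)^-2 = +1.
v=5: a=5^0·(≡3), b=5^-2·(≡4) mod 5; (3|5)=-1, (4|5)=+1; (−1)^{0·-2·2}·(-1)^-2·(+1)^0 = +1.
v=11: a=11^1·(≡2), b=11^2·(≡3) mod 11; (2|11)=-1, (3|11)=+1; (−1)^{1·2·5}·(-1)^2·(+1)^1 = +1.
v=2: v_2(a)=1, v_2(b)=10; units ≡ 3, 5 (mod 8); ε·ε+αω+βω = 1·0+1·1+10·1 ≡ 1  ⇒  (a,b)_2 = -1.
v=19: a=19^2·(≡13), b=19^5·(≡12) mod 19; (13|19)=-1, (12|19)=-1; (−1)^{2·5·9}·(-1)^5·(-1)^2 = -1.
v=∞: 22 > 0 and -19 < 0  ⇒  (a,b)_∞ = +1.
Ram(22, -19) = {2, 19}; no ℚ_2-point on the conic.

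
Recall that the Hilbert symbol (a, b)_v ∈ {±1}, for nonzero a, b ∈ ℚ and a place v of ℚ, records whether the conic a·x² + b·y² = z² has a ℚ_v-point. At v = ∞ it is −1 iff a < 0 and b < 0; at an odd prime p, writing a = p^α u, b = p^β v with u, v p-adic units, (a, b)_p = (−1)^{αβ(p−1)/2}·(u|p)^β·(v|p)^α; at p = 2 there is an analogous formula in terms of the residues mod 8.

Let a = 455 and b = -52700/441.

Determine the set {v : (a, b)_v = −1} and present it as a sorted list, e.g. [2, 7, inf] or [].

[5, 7, 13, 31]

(a, b) ≡ (455, -527) mod (ℚ^×)²; places V = {2, 3, 5, 7, 13, 17, 31, ∞}.
(a,b)_31: α=0, u≡21; β=1, v≡14 (mod 31); (21|31)=-1, (14|31)=+1; sign (−1)^0·-1^1·+1^0 = -1.
(a,b)_13: α=1, u≡9; β=0, v≡11 (mod 13); (9|13)=+1, (11|13)=-1; sign (−1)^0·+1^0·-1^1 = -1.
(a,b)_3: α=0, u≡2; β=-2, v≡1 (mod 3); (2|3)=-1, (1|3)=+1; sign (−1)^0·-1^-2·+1^0 = +1.
(a,b)_2: α=0, β=2; u≡7, v≡1 (mod 8); ε(u)ε(v)=1·0, αω(v)=0·0, βω(u)=2·0; sum ≡ 0  ⇒  +1.
(a,b)_∞: sgn(455)=+, sgn(-527)=−, so +1.
(a,b)_5: α=1, u≡1; β=2, v≡2 (mod 5); (1|5)=+1, (2|5)=-1; sign (−1)^0·+1^2·-1^1 = -1.
(a,b)_17: α=0, u≡13; β=1, v≡6 (mod 17); (13|17)=+1, (6|17)=-1; sign (−1)^0·+1^1·-1^0 = +1.
(a,b)_7: α=1, u≡2; β=-2, v≡5 (mod 7); (2|7)=+1, (5|7)=-1; sign (−1)^0·+1^-2·-1^1 = -1.
Ram(455, -527) = {5, 7, 13, 31}; no ℚ_5-point on the conic.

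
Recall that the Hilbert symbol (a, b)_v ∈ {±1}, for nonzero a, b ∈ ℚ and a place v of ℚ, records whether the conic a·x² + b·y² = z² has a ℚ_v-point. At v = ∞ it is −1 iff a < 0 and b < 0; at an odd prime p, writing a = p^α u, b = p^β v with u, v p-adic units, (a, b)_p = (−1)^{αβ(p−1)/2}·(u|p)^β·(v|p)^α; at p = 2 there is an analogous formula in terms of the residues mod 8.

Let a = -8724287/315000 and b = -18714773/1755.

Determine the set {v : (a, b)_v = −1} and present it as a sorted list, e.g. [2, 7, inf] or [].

(a, b) ≡ (-2002, -15015) mod (ℚ^×)²; places V = {2, 3, 5, 7, 11, 13, 17, 19, 29, ∞}.
(a,b)_∞: sgn(-2002)=−, sgn(-15015)=−, so -1.
(a,b)_11: α=1, u≡4; β=1, v≡10 (mod 11); (4|11)=+1, (10|11)=-1; sign (−1)^1·+1^1·-1^1 = +1.
(a,b)_5: α=-4, u≡2; β=-1, v≡2 (mod 5); (2|5)=-1, (2|5)=-1; sign (−1)^0·-1^-1·-1^-4 = -1.
(a,b)_7: α=-1, u≡4; β=1, v≡4 (mod 7); (4|7)=+1, (4|7)=+1; sign (−1)^1·+1^1·+1^-1 = -1.
(a,b)_19: α=2, u≡18; β=0, v≡8 (mod 19); (18|19)=-1, (8|19)=-1; sign (−1)^0·-1^0·-1^2 = +1.
(a,b)_2: α=-3, β=0; u≡7, v≡1 (mod 8); ε(u)ε(v)=1·0, αω(v)=-3·0, βω(u)=0·0; sum ≡ 0  ⇒  +1.
(a,b)_13: α=3, u≡2; β=-1, v≡8 (mod 13); (2|13)=-1, (8|13)=-1; sign (−1)^0·-1^-1·-1^3 = +1.
(a,b)_17: α=0, u≡4; β=2, v≡16 (mod 17); (4|17)=+1, (16|17)=+1; sign (−1)^0·+1^2·+1^0 = +1.
(a,b)_29: α=0, u≡22; β=2, v≡9 (mod 29); (22|29)=+1, (9|29)=+1; sign (−1)^0·+1^2·+1^0 = +1.
(a,b)_3: α=-2, u≡2; β=-3, v≡2 (mod 3); (2|3)=-1, (2|3)=-1; sign (−1)^0·-1^-3·-1^-2 = -1.
Ram(-2002, -15015) = {3, 5, 7, ∞}; no ℚ_3-point on the conic.

[3, 5, 7, inf]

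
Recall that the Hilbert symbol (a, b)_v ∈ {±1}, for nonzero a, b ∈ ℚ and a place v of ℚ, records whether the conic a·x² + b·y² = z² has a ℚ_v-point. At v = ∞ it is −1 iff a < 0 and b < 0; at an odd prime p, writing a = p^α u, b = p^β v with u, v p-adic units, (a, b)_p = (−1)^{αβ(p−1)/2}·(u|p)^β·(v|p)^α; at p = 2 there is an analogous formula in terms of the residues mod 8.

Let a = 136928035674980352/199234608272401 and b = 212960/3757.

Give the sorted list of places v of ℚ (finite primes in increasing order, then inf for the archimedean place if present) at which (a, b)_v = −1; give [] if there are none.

Mod squares: a ≡ 3, b ≡ 1430. Check v ∈ {∞, 2, 3, 5, 11, 13, 17, 19}.
v=3: a=3^3·(≡1), b=3^0·(≡2) mod 3; (1|3)=+1, (2|3)=-1; (−1)^{3·0·1}·(+1)^0·(-1)^3 = -1.
v=11: a=11^8·(≡1), b=11^3·(≡1) mod 11; (1|11)=+1, (1|11)=+1; (−1)^{8·3·5}·(+1)^3·(+1)^8 = +1.
v=19: a=19^2·(≡12), b=19^0·(≡6) mod 19; (12|19)=-1, (6|19)=+1; (−1)^{2·0·9}·(-1)^0·(+1)^2 = +1.
v=∞: 3 > 0 and 1430 > 0  ⇒  (a,b)_∞ = +1.
v=13: a=13^-4·(≡12), b=13^-1·(≡11) mod 13; (12|13)=+1, (11|13)=-1; (−1)^{-4·-1·6}·(+1)^-1·(-1)^-4 = +1.
v=2: v_2(a)=16, v_2(b)=5; units ≡ 3, 3 (mod 8); ε·ε+αω+βω = 1·1+16·1+5·1 ≡ 0  ⇒  (a,b)_2 = +1.
v=17: a=17^-8·(≡11), b=17^-2·(≡4) mod 17; (11|17)=-1, (4|17)=+1; (−1)^{-8·-2·8}·(-1)^-2·(+1)^-8 = +1.
v=5: a=5^0·(≡2), b=5^1·(≡1) mod 5; (2|5)=-1, (1|5)=+1; (−1)^{0·1·2}·(-1)^1·(+1)^0 = -1.
Ram(3, 1430) = {3, 5}; no ℚ_3-point on the conic.

[3, 5]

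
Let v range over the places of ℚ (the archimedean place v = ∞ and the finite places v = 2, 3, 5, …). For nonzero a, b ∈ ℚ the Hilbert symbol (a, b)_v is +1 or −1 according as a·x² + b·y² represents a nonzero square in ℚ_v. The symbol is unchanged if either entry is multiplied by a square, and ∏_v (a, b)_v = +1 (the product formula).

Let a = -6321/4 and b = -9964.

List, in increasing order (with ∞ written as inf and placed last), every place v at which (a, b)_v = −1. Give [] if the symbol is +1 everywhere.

Mod squares: a ≡ -129, b ≡ -2491. Check v ∈ {∞, 2, 3, 7, 43, 47, 53}.
v=3: a=3^1·(≡2), b=3^0·(≡2) mod 3; (2|3)=-1, (2|3)=-1; (−1)^{1·0·1}·(-1)^0·(-1)^1 = -1.
v=7: a=7^2·(≡1), b=7^0·(≡4) mod 7; (1|7)=+1, (4|7)=+1; (−1)^{2·0·3}·(+1)^0·(+1)^2 = +1.
v=∞: -129 < 0 and -2491 < 0  ⇒  (a,b)_∞ = -1.
v=47: a=47^0·(≡6), b=47^1·(≡23) mod 47; (6|47)=+1, (23|47)=-1; (−1)^{0·1·23}·(+1)^1·(-1)^0 = +1.
v=2: v_2(a)=-2, v_2(b)=2; units ≡ 7, 5 (mod 8); ε·ε+αω+βω = 1·0+-2·1+2·0 ≡ 0  ⇒  (a,b)_2 = +1.
v=53: a=53^0·(≡23), b=53^1·(≡24) mod 53; (23|53)=-1, (24|53)=+1; (−1)^{0·1·26}·(-1)^1·(+1)^0 = -1.
v=43: a=43^1·(≡17), b=43^0·(≡12) mod 43; (17|43)=+1, (12|43)=-1; (−1)^{1·0·21}·(+1)^0·(-1)^1 = -1.
(-129, -2491 / ℚ) ramifies at {3, 43, 53, ∞}: a division algebra.

[3, 43, 53, inf]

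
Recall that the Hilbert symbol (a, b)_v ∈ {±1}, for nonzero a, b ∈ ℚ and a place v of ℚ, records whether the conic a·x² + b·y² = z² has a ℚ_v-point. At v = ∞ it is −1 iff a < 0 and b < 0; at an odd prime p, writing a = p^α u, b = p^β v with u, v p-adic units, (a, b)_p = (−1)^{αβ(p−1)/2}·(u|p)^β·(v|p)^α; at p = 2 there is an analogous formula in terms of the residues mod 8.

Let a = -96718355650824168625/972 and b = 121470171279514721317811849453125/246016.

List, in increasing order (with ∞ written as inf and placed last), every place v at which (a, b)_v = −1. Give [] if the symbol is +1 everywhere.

[7, 19]

Mod squares: a ≡ -3315, b ≡ 146965. Check v ∈ {∞, 2, 3, 5, 7, 13, 17, 19, 23, 29, 31}.
v=∞: -3315 < 0 and 146965 > 0  ⇒  (a,b)_∞ = +1.
v=17: a=17^1·(≡4), b=17^1·(≡2) mod 17; (4|17)=+1, (2|17)=+1; (−1)^{1·1·8}·(+1)^1·(+1)^1 = +1.
v=23: a=23^4·(≡10), b=23^6·(≡9) mod 23; (10|23)=-1, (9|23)=+1; (−1)^{4·6·11}·(-1)^6·(+1)^4 = +1.
v=3: a=3^-5·(≡2), b=3^0·(≡1) mod 3; (2|3)=-1, (1|3)=+1; (−1)^{-5·0·1}·(-1)^0·(+1)^-5 = +1.
v=7: a=7^2·(≡3), b=7^3·(≡1) mod 7; (3|7)=-1, (1|7)=+1; (−1)^{2·3·3}·(-1)^3·(+1)^2 = -1.
v=29: a=29^4·(≡13), b=29^4·(≡13) mod 29; (13|29)=+1, (13|29)=+1; (−1)^{4·4·14}·(+1)^4·(+1)^4 = +1.
v=13: a=13^1·(≡6), b=13^5·(≡11) mod 13; (6|13)=-1, (11|13)=-1; (−1)^{1·5·6}·(-1)^5·(-1)^1 = +1.
v=19: a=19^2·(≡8), b=19^3·(≡18) mod 19; (8|19)=-1, (18|19)=-1; (−1)^{2·3·9}·(-1)^3·(-1)^2 = -1.
v=31: a=31^0·(≡20), b=31^-2·(≡19) mod 31; (20|31)=+1, (19|31)=+1; (−1)^{0·-2·15}·(+1)^-2·(+1)^0 = +1.
v=2: v_2(a)=-2, v_2(b)=-8; units ≡ 5, 5 (mod 8); ε·ε+αω+βω = 0·0+-2·1+-8·1 ≡ 0  ⇒  (a,b)_2 = +1.
v=5: a=5^3·(≡3), b=5^7·(≡3) mod 5; (3|5)=-1, (3|5)=-1; (−1)^{3·7·2}·(-1)^7·(-1)^3 = +1.
Ram(-3315, 146965) = {7, 19}; no ℚ_7-point on the conic.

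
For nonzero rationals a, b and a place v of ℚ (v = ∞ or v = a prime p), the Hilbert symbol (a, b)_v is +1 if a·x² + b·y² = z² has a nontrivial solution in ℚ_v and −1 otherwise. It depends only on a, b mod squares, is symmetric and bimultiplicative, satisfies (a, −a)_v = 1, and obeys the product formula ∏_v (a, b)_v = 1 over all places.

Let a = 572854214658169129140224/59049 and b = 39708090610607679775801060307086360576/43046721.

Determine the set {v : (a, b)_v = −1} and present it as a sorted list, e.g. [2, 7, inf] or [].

(a, b) ≡ (133331, 765049) mod (ℚ^×)²; places V = {2, 3, 7, 11, 17, 23, 29, 31, 37, ∞}.
(a,b)_17: α=1, u≡12; β=4, v≡15 (mod 17); (12|17)=-1, (15|17)=+1; sign (−1)^0·-1^4·+1^1 = +1.
(a,b)_23: α=1, u≡12; β=3, v≡5 (mod 23); (12|23)=+1, (5|23)=-1; sign (−1)^1·+1^3·-1^1 = +1.
(a,b)_∞: sgn(133331)=+, sgn(765049)=+, so +1.
(a,b)_31: α=1, u≡13; β=1, v≡27 (mod 31); (13|31)=-1, (27|31)=-1; sign (−1)^1·-1^1·-1^1 = -1.
(a,b)_37: α=2, u≡32; β=3, v≡6 (mod 37); (32|37)=-1, (6|37)=-1; sign (−1)^0·-1^3·-1^2 = -1.
(a,b)_3: α=-10, u≡2; β=-16, v≡1 (mod 3); (2|3)=-1, (1|3)=+1; sign (−1)^0·-1^-16·+1^-10 = +1.
(a,b)_11: α=3, u≡8; β=10, v≡8 (mod 11); (8|11)=-1, (8|11)=-1; sign (−1)^0·-1^10·-1^3 = -1.
(a,b)_2: α=18, β=14; u≡3, v≡1 (mod 8); ε(u)ε(v)=1·0, αω(v)=18·0, βω(u)=14·1; sum ≡ 0  ⇒  +1.
(a,b)_29: α=2, u≡10; β=3, v≡5 (mod 29); (10|29)=-1, (5|29)=+1; sign (−1)^0·-1^3·+1^2 = -1.
(a,b)_7: α=6, u≡4; β=4, v≡6 (mod 7); (4|7)=+1, (6|7)=-1; sign (−1)^0·+1^4·-1^6 = +1.
Ram(133331, 765049) = {11, 29, 31, 37}; no ℚ_11-point on the conic.

[11, 29, 31, 37]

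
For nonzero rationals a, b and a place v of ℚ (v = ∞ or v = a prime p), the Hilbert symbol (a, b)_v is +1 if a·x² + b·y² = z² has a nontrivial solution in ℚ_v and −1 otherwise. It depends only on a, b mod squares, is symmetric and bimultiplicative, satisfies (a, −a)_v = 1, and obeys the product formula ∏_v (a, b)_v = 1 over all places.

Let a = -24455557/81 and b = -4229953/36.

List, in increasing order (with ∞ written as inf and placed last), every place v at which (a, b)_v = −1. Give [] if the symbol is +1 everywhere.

Mod squares: a ≡ -499093, b ≡ -4229953. Check v ∈ {∞, 2, 3, 7, 13, 23, 37, 41, 43, 47}.
v=23: a=23^0·(≡19), b=23^1·(≡21) mod 23; (19|23)=-1, (21|23)=-1; (−1)^{0·1·11}·(-1)^1·(-1)^0 = -1.
v=7: a=7^3·(≡6), b=7^1·(≡3) mod 7; (6|7)=-1, (3|7)=-1; (−1)^{3·1·3}·(-1)^1·(-1)^3 = -1.
v=3: a=3^-4·(≡2), b=3^-2·(≡2) mod 3; (2|3)=-1, (2|3)=-1; (−1)^{-4·-2·1}·(-1)^-2·(-1)^-4 = +1.
v=41: a=41^1·(≡9), b=41^0·(≡13) mod 41; (9|41)=+1, (13|41)=-1; (−1)^{1·0·20}·(+1)^0·(-1)^1 = -1.
v=37: a=37^1·(≡1), b=37^0·(≡2) mod 37; (1|37)=+1, (2|37)=-1; (−1)^{1·0·18}·(+1)^0·(-1)^1 = -1.
v=∞: -499093 < 0 and -4229953 < 0  ⇒  (a,b)_∞ = -1.
v=13: a=13^0·(≡10), b=13^1·(≡10) mod 13; (10|13)=+1, (10|13)=+1; (−1)^{0·1·6}·(+1)^1·(+1)^0 = +1.
v=43: a=43^0·(≡42), b=43^1·(≡35) mod 43; (42|43)=-1, (35|43)=+1; (−1)^{0·1·21}·(-1)^1·(+1)^0 = -1.
v=47: a=47^1·(≡14), b=47^1·(≡8) mod 47; (14|47)=+1, (8|47)=+1; (−1)^{1·1·23}·(+1)^1·(+1)^1 = -1.
v=2: v_2(a)=0, v_2(b)=-2; units ≡ 3, 7 (mod 8); ε·ε+αω+βω = 1·1+0·0+-2·1 ≡ 1  ⇒  (a,b)_2 = -1.
|Ram(-499093, -4229953)| = 8, even; anisotropic at {2, 7, 23, 37, 41, 43, 47, ∞}.

[2, 7, 23, 37, 41, 43, 47, inf]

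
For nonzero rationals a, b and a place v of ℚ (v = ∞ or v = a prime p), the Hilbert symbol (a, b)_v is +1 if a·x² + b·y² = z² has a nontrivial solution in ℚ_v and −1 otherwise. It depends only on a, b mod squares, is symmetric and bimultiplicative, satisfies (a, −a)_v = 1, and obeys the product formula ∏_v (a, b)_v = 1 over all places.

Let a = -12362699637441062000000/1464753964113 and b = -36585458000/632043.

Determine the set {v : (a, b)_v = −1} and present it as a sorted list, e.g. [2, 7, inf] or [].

(a, b) ≡ (-6006, -15) mod (ℚ^×)²; places V = {2, 3, 5, 7, 11, 13, 17, 41, 47, ∞}.
(a,b)_∞: sgn(-6006)=−, sgn(-15)=−, so -1.
(a,b)_7: α=3, u≡3; β=2, v≡6 (mod 7); (3|7)=-1, (6|7)=-1; sign (−1)^0·-1^2·-1^3 = -1.
(a,b)_47: α=4, u≡26; β=2, v≡18 (mod 47); (26|47)=-1, (18|47)=+1; sign (−1)^0·-1^2·+1^4 = +1.
(a,b)_41: α=2, u≡33; β=0, v≡6 (mod 41); (33|41)=+1, (6|41)=-1; sign (−1)^0·+1^0·-1^2 = +1.
(a,b)_13: α=3, u≡7; β=2, v≡5 (mod 13); (7|13)=-1, (5|13)=-1; sign (−1)^0·-1^2·-1^3 = -1.
(a,b)_2: α=7, β=4; u≡5, v≡1 (mod 8); ε(u)ε(v)=0·0, αω(v)=7·0, βω(u)=4·1; sum ≡ 0  ⇒  +1.
(a,b)_11: α=-1, u≡3; β=0, v≡6 (mod 11); (3|11)=+1, (6|11)=-1; sign (−1)^0·+1^0·-1^-1 = -1.
(a,b)_5: α=6, u≡4; β=3, v≡2 (mod 5); (4|5)=+1, (2|5)=-1; sign (−1)^0·+1^3·-1^6 = +1.
(a,b)_17: α=-4, u≡11; β=-2, v≡2 (mod 17); (11|17)=-1, (2|17)=+1; sign (−1)^0·-1^-2·+1^-4 = +1.
(a,b)_3: α=-13, u≡2; β=-7, v≡1 (mod 3); (2|3)=-1, (1|3)=+1; sign (−1)^1·-1^-7·+1^-13 = +1.
|Ram(-6006, -15)| = 4, even; anisotropic at {7, 11, 13, ∞}.

[7, 11, 13, inf]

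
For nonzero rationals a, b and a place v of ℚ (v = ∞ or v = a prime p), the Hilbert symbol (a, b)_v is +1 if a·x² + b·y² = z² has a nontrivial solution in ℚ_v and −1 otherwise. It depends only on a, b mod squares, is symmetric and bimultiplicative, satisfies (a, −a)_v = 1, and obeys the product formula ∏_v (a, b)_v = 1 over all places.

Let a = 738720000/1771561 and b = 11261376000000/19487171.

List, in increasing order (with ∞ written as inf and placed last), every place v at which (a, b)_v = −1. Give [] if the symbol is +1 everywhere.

[11, 19]

Mod squares: a ≡ 57, b ≡ 4389. Check v ∈ {∞, 2, 3, 5, 7, 11, 19}.
v=7: a=7^0·(≡4), b=7^3·(≡4) mod 7; (4|7)=+1, (4|7)=+1; (−1)^{0·3·3}·(+1)^3·(+1)^0 = +1.
v=11: a=11^-6·(≡7), b=11^-7·(≡5) mod 11; (7|11)=-1, (5|11)=+1; (−1)^{-6·-7·5}·(-1)^-7·(+1)^-6 = -1.
v=19: a=19^1·(≡15), b=19^1·(≡18) mod 19; (15|19)=-1, (18|19)=-1; (−1)^{1·1·9}·(-1)^1·(-1)^1 = -1.
v=∞: 57 > 0 and 4389 > 0  ⇒  (a,b)_∞ = +1.
v=2: v_2(a)=8, v_2(b)=12; units ≡ 1, 5 (mod 8); ε·ε+αω+βω = 0·0+8·1+12·0 ≡ 0  ⇒  (a,b)_2 = +1.
v=3: a=3^5·(≡1), b=3^3·(≡2) mod 3; (1|3)=+1, (2|3)=-1; (−1)^{5·3·1}·(+1)^3·(-1)^5 = +1.
v=5: a=5^4·(≡2), b=5^6·(≡4) mod 5; (2|5)=-1, (4|5)=+1; (−1)^{4·6·2}·(-1)^6·(+1)^4 = +1.
|Ram(57, 4389)| = 2, even; anisotropic at {11, 19}.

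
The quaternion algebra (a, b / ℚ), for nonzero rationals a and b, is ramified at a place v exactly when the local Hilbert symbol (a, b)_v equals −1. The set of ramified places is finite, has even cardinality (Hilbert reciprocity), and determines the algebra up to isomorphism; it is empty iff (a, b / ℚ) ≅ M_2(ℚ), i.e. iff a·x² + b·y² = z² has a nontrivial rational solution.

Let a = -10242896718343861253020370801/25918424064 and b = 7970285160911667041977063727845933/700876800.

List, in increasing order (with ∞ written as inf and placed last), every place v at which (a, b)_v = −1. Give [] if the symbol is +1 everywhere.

[7, 41, 47, 53]

Mod squares: a ≡ -26451929, b ≡ 73226. Check v ∈ {∞, 2, 3, 5, 7, 11, 13, 19, 37, 41, 43, 47, 53}.
v=7: a=7^3·(≡5), b=7^4·(≡6) mod 7; (5|7)=-1, (6|7)=-1; (−1)^{3·4·3}·(-1)^4·(-1)^3 = -1.
v=53: a=53^3·(≡48), b=53^4·(≡18) mod 53; (48|53)=-1, (18|53)=-1; (−1)^{3·4·26}·(-1)^4·(-1)^3 = -1.
v=43: a=43^-2·(≡2), b=43^0·(≡14) mod 43; (2|43)=-1, (14|43)=+1; (−1)^{-2·0·21}·(-1)^0·(+1)^-2 = +1.
v=13: a=13^-2·(≡3), b=13^-2·(≡4) mod 13; (3|13)=+1, (4|13)=+1; (−1)^{-2·-2·6}·(+1)^-2·(+1)^-2 = +1.
v=5: a=5^0·(≡1), b=5^-2·(≡4) mod 5; (1|5)=+1, (4|5)=+1; (−1)^{0·-2·2}·(+1)^-2·(+1)^0 = +1.
v=11: a=11^2·(≡2), b=11^0·(≡2) mod 11; (2|11)=-1, (2|11)=-1; (−1)^{2·0·5}·(-1)^0·(-1)^2 = +1.
v=19: a=19^8·(≡17), b=19^11·(≡4) mod 19; (17|19)=+1, (4|19)=+1; (−1)^{8·11·9}·(+1)^11·(+1)^8 = +1.
v=47: a=47^1·(≡16), b=47^1·(≡18) mod 47; (16|47)=+1, (18|47)=+1; (−1)^{1·1·23}·(+1)^1·(+1)^1 = -1.
v=37: a=37^3·(≡30), b=37^4·(≡26) mod 37; (30|37)=+1, (26|37)=+1; (−1)^{3·4·18}·(+1)^4·(+1)^3 = +1.
v=∞: -26451929 < 0 and 73226 > 0  ⇒  (a,b)_∞ = +1.
v=2: v_2(a)=-10, v_2(b)=-11; units ≡ 7, 5 (mod 8); ε·ε+αω+βω = 1·0+-10·1+-11·0 ≡ 0  ⇒  (a,b)_2 = +1.
v=41: a=41^1·(≡7), b=41^1·(≡1) mod 41; (7|41)=-1, (1|41)=+1; (−1)^{1·1·20}·(-1)^1·(+1)^1 = -1.
v=3: a=3^-4·(≡1), b=3^-4·(≡2) mod 3; (1|3)=+1, (2|3)=-1; (−1)^{-4·-4·1}·(+1)^-4·(-1)^-4 = +1.
|Ram(-26451929, 73226)| = 4, even; anisotropic at {7, 41, 47, 53}.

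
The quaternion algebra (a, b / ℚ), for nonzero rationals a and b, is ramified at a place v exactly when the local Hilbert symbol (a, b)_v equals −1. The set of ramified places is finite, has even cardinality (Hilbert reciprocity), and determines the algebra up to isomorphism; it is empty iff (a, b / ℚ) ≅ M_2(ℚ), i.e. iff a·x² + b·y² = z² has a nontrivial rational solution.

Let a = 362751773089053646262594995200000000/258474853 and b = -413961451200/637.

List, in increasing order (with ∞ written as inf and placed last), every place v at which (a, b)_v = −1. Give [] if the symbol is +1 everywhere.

Mod squares: a ≡ 3774901, b ≡ -41523911. Check v ∈ {∞, 2, 3, 5, 7, 11, 13, 17, 19, 29, 31}.
v=∞: 3774901 > 0 and -41523911 < 0  ⇒  (a,b)_∞ = +1.
v=7: a=7^-6·(≡4), b=7^-2·(≡3) mod 7; (4|7)=+1, (3|7)=-1; (−1)^{-6·-2·3}·(+1)^-2·(-1)^-6 = +1.
v=11: a=11^2·(≡1), b=11^1·(≡2) mod 11; (1|11)=+1, (2|11)=-1; (−1)^{2·1·5}·(+1)^1·(-1)^2 = +1.
v=17: a=17^3·(≡9), b=17^1·(≡7) mod 17; (9|17)=+1, (7|17)=-1; (−1)^{3·1·8}·(+1)^1·(-1)^3 = -1.
v=5: a=5^8·(≡4), b=5^2·(≡1) mod 5; (4|5)=+1, (1|5)=+1; (−1)^{8·2·2}·(+1)^2·(+1)^8 = +1.
v=31: a=31^3·(≡24), b=31^1·(≡21) mod 31; (24|31)=-1, (21|31)=-1; (−1)^{3·1·15}·(-1)^1·(-1)^3 = -1.
v=29: a=29^3·(≡15), b=29^1·(≡28) mod 29; (15|29)=-1, (28|29)=+1; (−1)^{3·1·14}·(-1)^1·(+1)^3 = -1.
v=2: v_2(a)=16, v_2(b)=6; units ≡ 5, 1 (mod 8); ε·ε+αω+βω = 0·0+16·0+6·1 ≡ 0  ⇒  (a,b)_2 = +1.
v=3: a=3^14·(≡1), b=3^4·(≡1) mod 3; (1|3)=+1, (1|3)=+1; (−1)^{14·4·1}·(+1)^4·(+1)^14 = +1.
v=13: a=13^-3·(≡9), b=13^-1·(≡8) mod 13; (9|13)=+1, (8|13)=-1; (−1)^{-3·-1·6}·(+1)^-1·(-1)^-3 = -1.
v=19: a=19^3·(≡15), b=19^1·(≡17) mod 19; (15|19)=-1, (17|19)=+1; (−1)^{3·1·9}·(-1)^1·(+1)^3 = +1.
|Ram(3774901, -41523911)| = 4, even; anisotropic at {13, 17, 29, 31}.

[13, 17, 29, 31]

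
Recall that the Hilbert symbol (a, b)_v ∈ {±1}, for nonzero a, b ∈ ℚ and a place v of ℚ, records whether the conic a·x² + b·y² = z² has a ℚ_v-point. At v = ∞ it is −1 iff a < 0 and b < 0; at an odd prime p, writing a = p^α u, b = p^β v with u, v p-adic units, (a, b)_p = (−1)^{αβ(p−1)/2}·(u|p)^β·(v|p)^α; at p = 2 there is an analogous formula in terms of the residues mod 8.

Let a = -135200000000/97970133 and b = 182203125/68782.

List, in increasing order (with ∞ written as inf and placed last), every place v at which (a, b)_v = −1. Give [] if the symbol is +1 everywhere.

[2, 7, 17, 23]

Mod squares: a ≡ -2346, b ≡ 16422. Check v ∈ {∞, 2, 3, 5, 7, 13, 17, 23}.
v=3: a=3^-1·(≡1), b=3^1·(≡2) mod 3; (1|3)=+1, (2|3)=-1; (−1)^{-1·1·1}·(+1)^1·(-1)^-1 = +1.
v=2: v_2(a)=11, v_2(b)=-1; units ≡ 3, 3 (mod 8); ε·ε+αω+βω = 1·1+11·1+-1·1 ≡ 1  ⇒  (a,b)_2 = -1.
v=23: a=23^-1·(≡6), b=23^1·(≡16) mod 23; (6|23)=+1, (16|23)=+1; (−1)^{-1·1·11}·(+1)^1·(+1)^-1 = -1.
v=7: a=7^0·(≡6), b=7^-1·(≡4) mod 7; (6|7)=-1, (4|7)=+1; (−1)^{0·-1·3}·(-1)^-1·(+1)^0 = -1.
v=∞: -2346 < 0 and 16422 > 0  ⇒  (a,b)_∞ = +1.
v=13: a=13^2·(≡6), b=13^2·(≡4) mod 13; (6|13)=-1, (4|13)=+1; (−1)^{2·2·6}·(-1)^2·(+1)^2 = +1.
v=17: a=17^-5·(≡9), b=17^-3·(≡12) mod 17; (9|17)=+1, (12|17)=-1; (−1)^{-5·-3·8}·(+1)^-3·(-1)^-5 = -1.
v=5: a=5^8·(≡1), b=5^6·(≡3) mod 5; (1|5)=+1, (3|5)=-1; (−1)^{8·6·2}·(+1)^6·(-1)^8 = +1.
Ram(-2346, 16422) = {2, 7, 17, 23}; no ℚ_2-point on the conic.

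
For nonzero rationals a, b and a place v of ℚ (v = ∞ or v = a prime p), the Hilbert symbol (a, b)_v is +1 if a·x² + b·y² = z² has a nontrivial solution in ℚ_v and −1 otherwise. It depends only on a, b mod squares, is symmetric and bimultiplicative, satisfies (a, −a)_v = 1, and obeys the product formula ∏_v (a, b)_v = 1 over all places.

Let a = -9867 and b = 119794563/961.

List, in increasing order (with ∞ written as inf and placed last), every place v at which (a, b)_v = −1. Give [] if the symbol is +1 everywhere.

Mod squares: a ≡ -9867, b ≡ 323. Check v ∈ {∞, 2, 3, 7, 11, 13, 17, 19, 23, 29, 31}.
v=29: a=29^0·(≡22), b=29^2·(≡6) mod 29; (22|29)=+1, (6|29)=+1; (−1)^{0·2·14}·(+1)^2·(+1)^0 = +1.
v=31: a=31^0·(≡22), b=31^-2·(≡23) mod 31; (22|31)=-1, (23|31)=-1; (−1)^{0·-2·15}·(-1)^-2·(-1)^0 = +1.
v=2: v_2(a)=0, v_2(b)=0; units ≡ 5, 3 (mod 8); ε·ε+αω+βω = 0·1+0·1+0·1 ≡ 0  ⇒  (a,b)_2 = +1.
v=3: a=3^1·(≡2), b=3^2·(≡2) mod 3; (2|3)=-1, (2|3)=-1; (−1)^{1·2·1}·(-1)^2·(-1)^1 = -1.
v=19: a=19^0·(≡13), b=19^1·(≡5) mod 19; (13|19)=-1, (5|19)=+1; (−1)^{0·1·9}·(-1)^1·(+1)^0 = -1.
v=17: a=17^0·(≡10), b=17^1·(≡2) mod 17; (10|17)=-1, (2|17)=+1; (−1)^{0·1·8}·(-1)^1·(+1)^0 = -1.
v=13: a=13^1·(≡8), b=13^0·(≡8) mod 13; (8|13)=-1, (8|13)=-1; (−1)^{1·0·6}·(-1)^0·(-1)^1 = -1.
v=7: a=7^0·(≡3), b=7^2·(≡1) mod 7; (3|7)=-1, (1|7)=+1; (−1)^{0·2·3}·(-1)^2·(+1)^0 = +1.
v=∞: -9867 < 0 and 323 > 0  ⇒  (a,b)_∞ = +1.
v=23: a=23^1·(≡8), b=23^0·(≡8) mod 23; (8|23)=+1, (8|23)=+1; (−1)^{1·0·11}·(+1)^0·(+1)^1 = +1.
v=11: a=11^1·(≡5), b=11^0·(≡5) mod 11; (5|11)=+1, (5|11)=+1; (−1)^{1·0·5}·(+1)^0·(+1)^1 = +1.
(-9867, 323 / ℚ) ramifies at {3, 13, 17, 19}: a division algebra.

[3, 13, 17, 19]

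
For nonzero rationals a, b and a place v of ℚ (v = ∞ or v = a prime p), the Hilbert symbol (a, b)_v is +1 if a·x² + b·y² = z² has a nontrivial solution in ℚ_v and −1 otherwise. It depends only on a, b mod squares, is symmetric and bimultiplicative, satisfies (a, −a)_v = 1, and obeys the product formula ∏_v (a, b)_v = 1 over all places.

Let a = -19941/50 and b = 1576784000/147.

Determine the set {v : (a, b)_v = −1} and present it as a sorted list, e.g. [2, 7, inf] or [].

Mod squares: a ≡ -138, b ≡ 10230. Check v ∈ {∞, 2, 3, 5, 7, 11, 17, 23, 31}.
v=23: a=23^1·(≡19), b=23^0·(≡13) mod 23; (19|23)=-1, (13|23)=+1; (−1)^{1·0·11}·(-1)^0·(+1)^1 = +1.
v=∞: -138 < 0 and 10230 > 0  ⇒  (a,b)_∞ = +1.
v=11: a=11^0·(≡4), b=11^1·(≡2) mod 11; (4|11)=+1, (2|11)=-1; (−1)^{0·1·5}·(+1)^1·(-1)^0 = +1.
v=3: a=3^1·(≡2), b=3^-1·(≡2) mod 3; (2|3)=-1, (2|3)=-1; (−1)^{1·-1·1}·(-1)^-1·(-1)^1 = -1.
v=5: a=5^-2·(≡2), b=5^3·(≡1) mod 5; (2|5)=-1, (1|5)=+1; (−1)^{-2·3·2}·(-1)^3·(+1)^-2 = -1.
v=7: a=7^0·(≡2), b=7^-2·(≡5) mod 7; (2|7)=+1, (5|7)=-1; (−1)^{0·-2·3}·(+1)^-2·(-1)^0 = +1.
v=31: a=31^0·(≡11), b=31^1·(≡7) mod 31; (11|31)=-1, (7|31)=+1; (−1)^{0·1·15}·(-1)^1·(+1)^0 = -1.
v=17: a=17^2·(≡1), b=17^2·(≡8) mod 17; (1|17)=+1, (8|17)=+1; (−1)^{2·2·8}·(+1)^2·(+1)^2 = +1.
v=2: v_2(a)=-1, v_2(b)=7; units ≡ 3, 3 (mod 8); ε·ε+αω+βω = 1·1+-1·1+7·1 ≡ 1  ⇒  (a,b)_2 = -1.
Ram(-138, 10230) = {2, 3, 5, 31}; no ℚ_2-point on the conic.

[2, 3, 5, 31]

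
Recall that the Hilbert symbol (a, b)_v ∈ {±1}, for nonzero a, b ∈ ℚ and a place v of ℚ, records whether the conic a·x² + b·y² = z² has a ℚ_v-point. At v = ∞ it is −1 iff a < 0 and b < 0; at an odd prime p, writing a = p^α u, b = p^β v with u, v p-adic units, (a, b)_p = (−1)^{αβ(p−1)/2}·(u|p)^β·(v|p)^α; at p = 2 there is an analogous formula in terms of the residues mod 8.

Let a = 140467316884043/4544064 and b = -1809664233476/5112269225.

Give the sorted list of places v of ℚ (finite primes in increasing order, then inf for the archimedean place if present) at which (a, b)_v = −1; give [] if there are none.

[2, 23, 31, 37]

Mod squares: a ≡ 7571347, b ≡ -325567921. Check v ∈ {∞, 2, 3, 5, 7, 11, 23, 31, 37, 41, 43}.
v=41: a=41^3·(≡22), b=41^1·(≡22) mod 41; (22|41)=-1, (22|41)=-1; (−1)^{3·1·20}·(-1)^1·(-1)^3 = +1.
v=∞: 7571347 > 0 and -325567921 < 0  ⇒  (a,b)_∞ = +1.
v=5: a=5^0·(≡2), b=5^-2·(≡1) mod 5; (2|5)=-1, (1|5)=+1; (−1)^{0·-2·2}·(-1)^-2·(+1)^0 = +1.
v=23: a=23^-1·(≡8), b=23^-3·(≡18) mod 23; (8|23)=+1, (18|23)=+1; (−1)^{-1·-3·11}·(+1)^-3·(+1)^-1 = -1.
v=2: v_2(a)=-6, v_2(b)=2; units ≡ 3, 7 (mod 8); ε·ε+αω+βω = 1·1+-6·0+2·1 ≡ 1  ⇒  (a,b)_2 = -1.
v=37: a=37^1·(≡3), b=37^1·(≡24) mod 37; (3|37)=+1, (24|37)=-1; (−1)^{1·1·18}·(+1)^1·(-1)^1 = -1.
v=43: a=43^2·(≡10), b=43^3·(≡7) mod 43; (10|43)=+1, (7|43)=-1; (−1)^{2·3·21}·(+1)^3·(-1)^2 = +1.
v=31: a=31^3·(≡7), b=31^1·(≡19) mod 31; (7|31)=+1, (19|31)=+1; (−1)^{3·1·15}·(+1)^1·(+1)^3 = -1.
v=7: a=7^-3·(≡4), b=7^-5·(≡5) mod 7; (4|7)=+1, (5|7)=-1; (−1)^{-3·-5·3}·(+1)^-5·(-1)^-3 = +1.
v=11: a=11^0·(≡9), b=11^2·(≡1) mod 11; (9|11)=+1, (1|11)=+1; (−1)^{0·2·5}·(+1)^2·(+1)^0 = +1.
v=3: a=3^-2·(≡1), b=3^0·(≡2) mod 3; (1|3)=+1, (2|3)=-1; (−1)^{-2·0·1}·(+1)^0·(-1)^-2 = +1.
(7571347, -325567921 / ℚ) ramifies at {2, 23, 31, 37}: a division algebra.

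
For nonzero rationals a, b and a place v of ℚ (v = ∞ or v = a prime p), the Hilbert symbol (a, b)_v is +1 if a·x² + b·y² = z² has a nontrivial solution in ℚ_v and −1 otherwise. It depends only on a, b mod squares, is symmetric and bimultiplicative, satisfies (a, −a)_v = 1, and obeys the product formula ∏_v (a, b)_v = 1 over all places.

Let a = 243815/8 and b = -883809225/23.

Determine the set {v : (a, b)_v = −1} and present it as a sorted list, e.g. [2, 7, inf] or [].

[5, 23]

(a, b) ≡ (4030, -27807) mod (ℚ^×)²; places V = {2, 3, 5, 11, 13, 19, 23, 31, ∞}.
(a,b)_11: α=2, u≡3; β=0, v≡9 (mod 11); (3|11)=+1, (9|11)=+1; sign (−1)^0·+1^0·+1^2 = +1.
(a,b)_∞: sgn(4030)=+, sgn(-27807)=−, so +1.
(a,b)_5: α=1, u≡1; β=2, v≡2 (mod 5); (1|5)=+1, (2|5)=-1; sign (−1)^0·+1^2·-1^1 = -1.
(a,b)_2: α=-3, β=0; u≡7, v≡1 (mod 8); ε(u)ε(v)=1·0, αω(v)=-3·0, βω(u)=0·0; sum ≡ 0  ⇒  +1.
(a,b)_3: α=0, u≡1; β=5, v≡1 (mod 3); (1|3)=+1, (1|3)=+1; sign (−1)^0·+1^5·+1^0 = +1.
(a,b)_23: α=0, u≡22; β=-1, v≡22 (mod 23); (22|23)=-1, (22|23)=-1; sign (−1)^0·-1^-1·-1^0 = -1.
(a,b)_13: α=1, u≡6; β=1, v≡6 (mod 13); (6|13)=-1, (6|13)=-1; sign (−1)^0·-1^1·-1^1 = +1.
(a,b)_31: α=1, u≡26; β=1, v≡14 (mod 31); (26|31)=-1, (14|31)=+1; sign (−1)^1·-1^1·+1^1 = +1.
(a,b)_19: α=0, u≡8; β=2, v≡5 (mod 19); (8|19)=-1, (5|19)=+1; sign (−1)^0·-1^2·+1^0 = +1.
Ram(4030, -27807) = {5, 23}; no ℚ_5-point on the conic.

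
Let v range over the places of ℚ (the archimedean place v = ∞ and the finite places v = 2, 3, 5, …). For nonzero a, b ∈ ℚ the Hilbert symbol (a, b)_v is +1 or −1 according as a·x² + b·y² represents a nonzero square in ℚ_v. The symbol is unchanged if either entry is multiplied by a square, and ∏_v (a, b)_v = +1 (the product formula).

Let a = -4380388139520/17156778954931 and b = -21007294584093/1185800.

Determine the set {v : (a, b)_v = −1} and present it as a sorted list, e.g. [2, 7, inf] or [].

(a, b) ≡ (-93670, -3392826) mod (ℚ^×)²; places V = {2, 3, 5, 7, 11, 17, 19, 23, 29, 31, 37, 41, 43, ∞}.
(a,b)_41: α=-2, u≡27; β=0, v≡29 (mod 41); (27|41)=-1, (29|41)=-1; sign (−1)^0·-1^0·-1^-2 = +1.
(a,b)_19: α=-1, u≡18; β=0, v≡7 (mod 19); (18|19)=-1, (7|19)=+1; sign (−1)^0·-1^0·+1^-1 = +1.
(a,b)_2: α=9, β=-3; u≡5, v≡3 (mod 8); ε(u)ε(v)=0·1, αω(v)=9·1, βω(u)=-3·1; sum ≡ 0  ⇒  +1.
(a,b)_5: α=1, u≡1; β=-2, v≡1 (mod 5); (1|5)=+1, (1|5)=+1; sign (−1)^0·+1^-2·+1^1 = +1.
(a,b)_23: α=2, u≡6; β=2, v≡20 (mod 23); (6|23)=+1, (20|23)=-1; sign (−1)^0·+1^2·-1^2 = +1.
(a,b)_29: α=1, u≡15; β=1, v≡11 (mod 29); (15|29)=-1, (11|29)=-1; sign (−1)^0·-1^1·-1^1 = +1.
(a,b)_37: α=0, u≡19; β=1, v≡33 (mod 37); (19|37)=-1, (33|37)=+1; sign (−1)^0·-1^1·+1^0 = -1.
(a,b)_3: α=8, u≡2; β=5, v≡1 (mod 3); (2|3)=-1, (1|3)=+1; sign (−1)^0·-1^5·+1^8 = -1.
(a,b)_11: α=-2, u≡2; β=-2, v≡4 (mod 11); (2|11)=-1, (4|11)=+1; sign (−1)^0·-1^-2·+1^-2 = +1.
(a,b)_∞: sgn(-93670)=−, sgn(-3392826)=−, so -1.
(a,b)_31: α=0, u≡13; β=1, v≡26 (mod 31); (13|31)=-1, (26|31)=-1; sign (−1)^0·-1^1·-1^0 = -1.
(a,b)_7: α=-4, u≡2; β=-2, v≡1 (mod 7); (2|7)=+1, (1|7)=+1; sign (−1)^0·+1^-2·+1^-4 = +1.
(a,b)_17: α=1, u≡4; β=3, v≡8 (mod 17); (4|17)=+1, (8|17)=+1; sign (−1)^0·+1^3·+1^1 = +1.
(a,b)_43: α=-2, u≡32; β=0, v≡7 (mod 43); (32|43)=-1, (7|43)=-1; sign (−1)^0·-1^0·-1^-2 = +1.
Ram(-93670, -3392826) = {3, 31, 37, ∞}; no ℚ_3-point on the conic.

[3, 31, 37, inf]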